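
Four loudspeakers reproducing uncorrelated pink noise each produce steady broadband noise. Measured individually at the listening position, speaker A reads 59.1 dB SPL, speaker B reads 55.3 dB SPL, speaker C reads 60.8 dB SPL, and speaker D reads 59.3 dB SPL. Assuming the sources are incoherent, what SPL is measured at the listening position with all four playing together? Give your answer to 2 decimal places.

65.06 dB SPL

Uncorrelated sources add in intensity (power), not in dB.
L_total = 10·log₁₀(10^(59.1/10) + 10^(55.3/10) + 10^(60.8/10) + 10^(59.3/10)) = 10·log₁₀(3205000) = 65.06 dB SPL.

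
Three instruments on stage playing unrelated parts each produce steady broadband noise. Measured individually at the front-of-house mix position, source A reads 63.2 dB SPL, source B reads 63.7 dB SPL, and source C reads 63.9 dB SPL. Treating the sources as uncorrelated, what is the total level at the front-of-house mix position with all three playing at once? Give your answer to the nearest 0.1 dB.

68.4 dB SPL

Incoherent sources sum as intensities:
L_total = 10·log₁₀(10^(63.2/10) + 10^(63.7/10) + 10^(63.9/10)) = 10·log₁₀(6888000) = 68.4 dB SPL.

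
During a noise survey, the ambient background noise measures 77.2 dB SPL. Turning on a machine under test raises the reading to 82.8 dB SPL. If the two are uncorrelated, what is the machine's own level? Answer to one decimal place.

Background correction is a power subtraction:
L_src = 10·log₁₀(10^(82.8/10) − 10^(77.2/10)) = 10·log₁₀(138100000) = 81.4 dB SPL.

81.4 dB SPL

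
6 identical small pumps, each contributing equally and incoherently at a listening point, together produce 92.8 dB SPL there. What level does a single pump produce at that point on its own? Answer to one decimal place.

85.0 dB SPL

6 equal incoherent sources add 10·log₁₀(6) = 7.78 dB over one source.
L_one = 92.8 − 7.78 = 85.0 dB SPL.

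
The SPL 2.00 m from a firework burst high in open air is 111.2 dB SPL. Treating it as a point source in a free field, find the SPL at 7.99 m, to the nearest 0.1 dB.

99.2 dB SPL

Inverse-square spreading gives ΔL = −20·log₁₀(d₂/d₁).
ΔL = −20·log₁₀(7.99/2.00) = -12.03 dB, so L₂ = 111.2 + (-12.03) = 99.2 dB SPL.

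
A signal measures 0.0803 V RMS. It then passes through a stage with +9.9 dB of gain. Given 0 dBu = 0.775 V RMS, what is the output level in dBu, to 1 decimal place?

-9.8 dBu

Input level: 20·log₁₀(0.0803/0.775) = -19.69 dBu.
Output: -19.69 + 9.9 = -9.8 dBu.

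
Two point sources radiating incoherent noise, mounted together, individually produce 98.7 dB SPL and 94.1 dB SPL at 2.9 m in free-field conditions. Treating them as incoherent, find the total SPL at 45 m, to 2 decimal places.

Combined at 2.9 m: 10·log₁₀(10^(98.7/10)+10^(94.1/10)) = 99.993 dB SPL.
Then apply −20·log₁₀(45/2.9) = -23.816 dB → 76.18 dB SPL.

76.18 dB SPL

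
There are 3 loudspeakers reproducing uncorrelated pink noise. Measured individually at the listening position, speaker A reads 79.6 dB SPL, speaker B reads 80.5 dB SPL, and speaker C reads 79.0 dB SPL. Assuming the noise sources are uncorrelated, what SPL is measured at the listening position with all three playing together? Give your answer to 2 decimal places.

Uncorrelated sources add in intensity (power), not in dB.
L_total = 10·log₁₀(10^(79.6/10) + 10^(80.5/10) + 10^(79.0/10)) = 10·log₁₀(282800000) = 84.52 dB SPL.

84.52 dB SPL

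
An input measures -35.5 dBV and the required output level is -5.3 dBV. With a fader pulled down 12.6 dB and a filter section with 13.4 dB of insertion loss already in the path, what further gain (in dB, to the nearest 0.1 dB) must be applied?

The required make-up gain is the shortfall in the dB sum.
G = -5.3 − (-35.5) + 12.6 + 13.4 = 56.2 dB.

56.2 dB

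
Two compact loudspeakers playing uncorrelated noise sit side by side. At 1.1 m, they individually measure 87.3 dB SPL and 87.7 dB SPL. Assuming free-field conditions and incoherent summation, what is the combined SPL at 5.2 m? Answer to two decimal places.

Combined at 1.1 m: 10·log₁₀(10^(87.3/10)+10^(87.7/10)) = 90.515 dB SPL.
Then apply −20·log₁₀(5.2/1.1) = -13.492 dB → 77.02 dB SPL.

77.02 dB SPL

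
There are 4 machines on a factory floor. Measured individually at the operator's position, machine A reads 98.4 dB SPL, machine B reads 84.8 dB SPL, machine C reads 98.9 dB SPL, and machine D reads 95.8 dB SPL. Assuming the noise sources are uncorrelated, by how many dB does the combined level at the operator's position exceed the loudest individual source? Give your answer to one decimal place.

3.8 dB

Add the sources as powers (linear), then convert back to dB:
L_total = 10·log₁₀(10^(98.4/10) + 10^(84.8/10) + 10^(98.9/10) + 10^(95.8/10)) = 102.74 dB SPL.
Excess over the loudest (98.9 dB): 102.74 − 98.9 = 3.8 dB.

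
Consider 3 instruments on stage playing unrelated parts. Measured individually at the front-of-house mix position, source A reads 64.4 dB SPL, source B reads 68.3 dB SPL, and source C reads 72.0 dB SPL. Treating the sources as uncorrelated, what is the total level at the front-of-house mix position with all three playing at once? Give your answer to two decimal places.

Incoherent sources sum as intensities:
L_total = 10·log₁₀(10^(64.4/10) + 10^(68.3/10) + 10^(72.0/10)) = 10·log₁₀(25360000) = 74.04 dB SPL.

74.04 dB SPL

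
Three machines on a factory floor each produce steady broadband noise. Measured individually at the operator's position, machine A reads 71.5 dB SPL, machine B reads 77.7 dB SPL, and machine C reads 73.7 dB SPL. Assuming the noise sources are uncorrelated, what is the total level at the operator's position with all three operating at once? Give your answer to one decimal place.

79.8 dB SPL

Incoherent sources sum as intensities:
L_total = 10·log₁₀(10^(71.5/10) + 10^(77.7/10) + 10^(73.7/10)) = 10·log₁₀(96450000) = 79.8 dB SPL.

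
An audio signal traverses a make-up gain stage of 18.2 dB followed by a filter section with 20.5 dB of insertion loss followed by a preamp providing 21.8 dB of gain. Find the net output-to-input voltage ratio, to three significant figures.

Net gain = 18.2 + (−20.5) + 21.8 = 19.5 dB.
Voltage ratio = 10^(19.5/20) = 9.44.

9.44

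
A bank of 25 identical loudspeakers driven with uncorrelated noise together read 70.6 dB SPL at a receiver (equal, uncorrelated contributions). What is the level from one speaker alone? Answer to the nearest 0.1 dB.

25 equal incoherent sources add 10·log₁₀(25) = 13.98 dB over one source.
L_one = 70.6 − 13.98 = 56.6 dB SPL.

56.6 dB SPL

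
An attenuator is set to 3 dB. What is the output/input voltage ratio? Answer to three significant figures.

0.708

Voltage ratio = 10^(dB/20).
10^(-3/20) = 10^(-0.1500) = 0.708.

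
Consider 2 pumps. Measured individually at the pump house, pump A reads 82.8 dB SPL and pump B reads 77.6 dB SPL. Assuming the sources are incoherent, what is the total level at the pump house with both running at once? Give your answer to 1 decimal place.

Uncorrelated sources add in intensity (power), not in dB.
L_total = 10·log₁₀(10^(82.8/10) + 10^(77.6/10)) = 10·log₁₀(248100000) = 83.9 dB SPL.

83.9 dB SPL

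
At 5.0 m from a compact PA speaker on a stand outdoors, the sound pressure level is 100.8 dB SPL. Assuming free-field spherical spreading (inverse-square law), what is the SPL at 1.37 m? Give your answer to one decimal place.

For a point source in a free field, ΔL = −20·log₁₀(d₂/d₁).
ΔL = −20·log₁₀(1.37/5.0) = 11.24 dB, so L₂ = 100.8 + (11.24) = 112.0 dB SPL.

112.0 dB SPL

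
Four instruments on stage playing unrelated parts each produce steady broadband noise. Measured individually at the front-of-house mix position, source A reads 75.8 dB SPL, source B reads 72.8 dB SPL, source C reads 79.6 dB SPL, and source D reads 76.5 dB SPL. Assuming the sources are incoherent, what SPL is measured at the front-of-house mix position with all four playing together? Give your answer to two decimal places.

82.85 dB SPL

Add the sources as powers (linear), then convert back to dB:
L_total = 10·log₁₀(10^(75.8/10) + 10^(72.8/10) + 10^(79.6/10) + 10^(76.5/10)) = 10·log₁₀(192900000) = 82.85 dB SPL.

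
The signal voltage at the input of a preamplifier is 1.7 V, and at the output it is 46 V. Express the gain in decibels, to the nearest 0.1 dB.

For a voltage ratio, dB = 20·log₁₀(V₂/V₁).
20·log₁₀(46/1.7) = 20·log₁₀(27.06) = 28.6 dB.

28.6 dB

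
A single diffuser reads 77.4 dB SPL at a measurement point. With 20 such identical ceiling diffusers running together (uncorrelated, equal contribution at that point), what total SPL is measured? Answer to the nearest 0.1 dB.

90.4 dB SPL

20 equal incoherent sources raise the level by 10·log₁₀(20) = 13.01 dB.
L_total = 77.4 + 13.01 = 90.4 dB SPL.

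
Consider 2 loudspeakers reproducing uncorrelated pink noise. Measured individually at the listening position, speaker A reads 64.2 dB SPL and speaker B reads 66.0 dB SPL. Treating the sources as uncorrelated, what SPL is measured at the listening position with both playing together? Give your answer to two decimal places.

Add the sources as powers (linear), then convert back to dB:
L_total = 10·log₁₀(10^(64.2/10) + 10^(66.0/10)) = 10·log₁₀(6611000) = 68.20 dB SPL.

68.20 dB SPL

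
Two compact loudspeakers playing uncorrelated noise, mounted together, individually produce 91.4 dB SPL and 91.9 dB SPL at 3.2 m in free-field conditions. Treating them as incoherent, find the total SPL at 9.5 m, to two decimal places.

Combined at 3.2 m: 10·log₁₀(10^(91.4/10)+10^(91.9/10)) = 94.667 dB SPL.
Then apply −20·log₁₀(9.5/3.2) = -9.451 dB → 85.22 dB SPL.

85.22 dB SPL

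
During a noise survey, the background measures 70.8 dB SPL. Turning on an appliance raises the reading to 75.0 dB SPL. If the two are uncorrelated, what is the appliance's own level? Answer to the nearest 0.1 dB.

Remove the background by subtracting linear intensities:
L_src = 10·log₁₀(10^(75.0/10) − 10^(70.8/10)) = 10·log₁₀(19600000) = 72.9 dB SPL.

72.9 dB SPL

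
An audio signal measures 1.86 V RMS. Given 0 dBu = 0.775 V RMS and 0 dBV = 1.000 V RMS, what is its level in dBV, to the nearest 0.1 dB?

+5.4 dBV

dBV = 20·log₁₀(V / 1.000 V).
20·log₁₀(1.86/1.000) = +5.4 dBV.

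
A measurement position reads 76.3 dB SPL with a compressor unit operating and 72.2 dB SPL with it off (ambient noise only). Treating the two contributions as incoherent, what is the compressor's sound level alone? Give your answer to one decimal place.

Subtract intensities: L_src = 10·log₁₀(10^(L_total/10) − 10^(L_bg/10)).
L_src = 10·log₁₀(10^(76.3/10) − 10^(72.2/10)) = 10·log₁₀(26060000) = 74.2 dB SPL.

74.2 dB SPL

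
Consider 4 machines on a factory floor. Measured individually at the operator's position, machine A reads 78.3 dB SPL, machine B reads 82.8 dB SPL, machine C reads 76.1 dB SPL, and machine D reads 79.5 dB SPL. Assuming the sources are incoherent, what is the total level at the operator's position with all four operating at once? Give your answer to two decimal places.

Uncorrelated sources add in intensity (power), not in dB.
L_total = 10·log₁₀(10^(78.3/10) + 10^(82.8/10) + 10^(76.1/10) + 10^(79.5/10)) = 10·log₁₀(388000000) = 85.89 dB SPL.

85.89 dB SPL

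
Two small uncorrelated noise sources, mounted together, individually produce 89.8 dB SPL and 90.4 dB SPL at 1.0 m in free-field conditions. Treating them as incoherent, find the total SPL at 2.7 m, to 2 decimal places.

Combined at 1.0 m: 10·log₁₀(10^(89.8/10)+10^(90.4/10)) = 93.121 dB SPL.
Then apply −20·log₁₀(2.7/1.0) = -8.627 dB → 84.49 dB SPL.

84.49 dB SPL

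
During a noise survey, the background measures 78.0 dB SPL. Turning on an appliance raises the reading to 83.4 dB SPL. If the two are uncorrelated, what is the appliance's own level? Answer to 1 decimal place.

81.9 dB SPL

Background correction is a power subtraction:
L_src = 10·log₁₀(10^(83.4/10) − 10^(78.0/10)) = 10·log₁₀(155700000) = 81.9 dB SPL.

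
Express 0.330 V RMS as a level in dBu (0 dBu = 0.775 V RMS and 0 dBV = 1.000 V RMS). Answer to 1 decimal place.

-7.4 dBu

dBu = 20·log₁₀(V / 0.775 V).
20·log₁₀(0.330/0.775) = -7.4 dBu.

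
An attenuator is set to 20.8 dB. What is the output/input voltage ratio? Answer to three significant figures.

0.0912

Voltage ratio = 10^(dB/20).
10^(-20.8/20) = 10^(-1.040) = 0.0912.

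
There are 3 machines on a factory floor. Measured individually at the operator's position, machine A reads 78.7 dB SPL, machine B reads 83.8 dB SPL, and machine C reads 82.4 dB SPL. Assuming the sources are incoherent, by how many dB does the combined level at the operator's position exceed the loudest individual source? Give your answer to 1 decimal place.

Uncorrelated sources add in intensity (power), not in dB.
L_total = 10·log₁₀(10^(78.7/10) + 10^(83.8/10) + 10^(82.4/10)) = 86.88 dB SPL.
Excess over the loudest (83.8 dB): 86.88 − 83.8 = 3.1 dB.

3.1 dB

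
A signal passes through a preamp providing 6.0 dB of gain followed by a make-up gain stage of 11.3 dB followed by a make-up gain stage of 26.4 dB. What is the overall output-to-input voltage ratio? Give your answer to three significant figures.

Net gain = 6.0 + 11.3 + 26.4 = 43.7 dB.
Voltage ratio = 10^(43.7/20) = 153.

153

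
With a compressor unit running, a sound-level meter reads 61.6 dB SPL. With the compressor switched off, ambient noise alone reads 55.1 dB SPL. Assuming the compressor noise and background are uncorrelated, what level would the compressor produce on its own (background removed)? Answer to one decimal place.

Background correction is a power subtraction:
L_src = 10·log₁₀(10^(61.6/10) − 10^(55.1/10)) = 10·log₁₀(1122000) = 60.5 dB SPL.

60.5 dB SPL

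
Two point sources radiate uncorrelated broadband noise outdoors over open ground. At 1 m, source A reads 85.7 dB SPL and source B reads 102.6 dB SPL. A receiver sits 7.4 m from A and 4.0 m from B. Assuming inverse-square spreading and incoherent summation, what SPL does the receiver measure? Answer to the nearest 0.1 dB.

At the listener: L_A = 85.7 − 20·log₁₀(7.4) = 68.32 dB; L_B = 102.6 − 20·log₁₀(4.0) = 90.56 dB.
Combined: 10·log₁₀(10^(68.32/10)+10^(90.56/10)) = 90.6 dB SPL.

90.6 dB SPL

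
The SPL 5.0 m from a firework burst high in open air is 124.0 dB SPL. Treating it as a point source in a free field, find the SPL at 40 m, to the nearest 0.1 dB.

105.9 dB SPL

For a point source in a free field, ΔL = −20·log₁₀(d₂/d₁).
ΔL = −20·log₁₀(40/5.0) = -18.06 dB, so L₂ = 124.0 + (-18.06) = 105.9 dB SPL.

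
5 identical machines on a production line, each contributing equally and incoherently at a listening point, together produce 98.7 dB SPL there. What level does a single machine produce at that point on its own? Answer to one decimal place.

91.7 dB SPL

5 equal incoherent sources add 10·log₁₀(5) = 6.99 dB over one source.
L_one = 98.7 − 6.99 = 91.7 dB SPL.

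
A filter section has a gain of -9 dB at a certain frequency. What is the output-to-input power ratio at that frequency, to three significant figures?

0.126

Power ratio = 10^(dB/10).
10^(-9/10) = 10^(-0.9000) = 0.126.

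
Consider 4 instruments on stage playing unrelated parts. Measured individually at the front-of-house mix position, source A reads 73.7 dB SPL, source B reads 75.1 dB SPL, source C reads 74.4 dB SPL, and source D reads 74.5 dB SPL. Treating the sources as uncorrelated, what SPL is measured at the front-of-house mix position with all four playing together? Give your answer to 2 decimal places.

80.47 dB SPL

Uncorrelated sources add in intensity (power), not in dB.
L_total = 10·log₁₀(10^(73.7/10) + 10^(75.1/10) + 10^(74.4/10) + 10^(74.5/10)) = 10·log₁₀(111500000) = 80.47 dB SPL.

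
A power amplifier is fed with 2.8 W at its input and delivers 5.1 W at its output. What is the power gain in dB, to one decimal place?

2.6 dB

Power is a power quantity, so gain = 10·log₁₀(P_out/P_in).
10·log₁₀(5.1/2.8) = 10·log₁₀(1.821) = 2.6 dB.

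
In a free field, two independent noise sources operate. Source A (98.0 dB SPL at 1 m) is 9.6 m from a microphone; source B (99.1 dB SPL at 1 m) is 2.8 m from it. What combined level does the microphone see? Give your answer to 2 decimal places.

90.43 dB SPL

At the listener: L_A = 98.0 − 20·log₁₀(9.6) = 78.355 dB; L_B = 99.1 − 20·log₁₀(2.8) = 90.157 dB.
Combined: 10·log₁₀(10^(78.355/10)+10^(90.157/10)) = 90.43 dB SPL.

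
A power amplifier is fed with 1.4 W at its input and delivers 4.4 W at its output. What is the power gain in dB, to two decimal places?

Power is a power quantity, so gain = 10·log₁₀(P_out/P_in).
10·log₁₀(4.4/1.4) = 10·log₁₀(3.143) = 4.97 dB.

4.97 dB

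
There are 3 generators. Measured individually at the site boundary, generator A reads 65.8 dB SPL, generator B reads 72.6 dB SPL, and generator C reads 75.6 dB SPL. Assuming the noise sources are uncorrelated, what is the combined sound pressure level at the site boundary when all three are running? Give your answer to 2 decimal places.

Incoherent sources sum as intensities:
L_total = 10·log₁₀(10^(65.8/10) + 10^(72.6/10) + 10^(75.6/10)) = 10·log₁₀(58310000) = 77.66 dB SPL.

77.66 dB SPL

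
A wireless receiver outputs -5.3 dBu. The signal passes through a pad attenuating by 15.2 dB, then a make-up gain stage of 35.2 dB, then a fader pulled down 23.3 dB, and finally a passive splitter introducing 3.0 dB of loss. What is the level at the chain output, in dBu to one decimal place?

-11.6 dBu

Cascaded gains and losses add directly in dB.
-5.3 − 15.2 + 35.2 − 23.3 − 3.0 = -11.6 dBu.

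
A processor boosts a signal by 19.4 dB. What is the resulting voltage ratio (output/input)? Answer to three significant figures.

Voltage ratio = 10^(dB/20).
10^(19.4/20) = 10^(0.9700) = 9.33.

9.33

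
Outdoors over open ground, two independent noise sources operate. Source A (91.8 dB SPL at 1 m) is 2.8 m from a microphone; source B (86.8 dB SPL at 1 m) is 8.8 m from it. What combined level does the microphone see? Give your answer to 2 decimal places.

At the listener: L_A = 91.8 − 20·log₁₀(2.8) = 82.857 dB; L_B = 86.8 − 20·log₁₀(8.8) = 67.910 dB.
Combined: 10·log₁₀(10^(82.857/10)+10^(67.910/10)) = 82.99 dB SPL.

82.99 dB SPL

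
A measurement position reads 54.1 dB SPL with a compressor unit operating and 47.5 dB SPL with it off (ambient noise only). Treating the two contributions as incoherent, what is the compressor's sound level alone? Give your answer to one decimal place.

53.0 dB SPL

Remove the background by subtracting linear intensities:
L_src = 10·log₁₀(10^(54.1/10) − 10^(47.5/10)) = 10·log₁₀(200800) = 53.0 dB SPL.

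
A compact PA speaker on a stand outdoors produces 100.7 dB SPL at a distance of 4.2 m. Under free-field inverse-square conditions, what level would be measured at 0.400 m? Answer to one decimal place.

121.1 dB SPL

Free-field point source: level drops by 20·log₁₀ of the distance ratio.
ΔL = −20·log₁₀(0.400/4.2) = 20.42 dB, so L₂ = 100.7 + (20.42) = 121.1 dB SPL.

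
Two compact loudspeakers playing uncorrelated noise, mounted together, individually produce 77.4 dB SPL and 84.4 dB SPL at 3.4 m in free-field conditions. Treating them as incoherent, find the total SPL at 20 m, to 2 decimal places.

69.80 dB SPL

Combined at 3.4 m: 10·log₁₀(10^(77.4/10)+10^(84.4/10)) = 85.190 dB SPL.
Then apply −20·log₁₀(20/3.4) = -15.391 dB → 69.80 dB SPL.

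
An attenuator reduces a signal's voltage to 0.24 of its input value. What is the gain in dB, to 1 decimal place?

Voltage ratio → dB uses the 20·log₁₀ form:
20·log₁₀(0.24) = -12.4 dB.

-12.4 dB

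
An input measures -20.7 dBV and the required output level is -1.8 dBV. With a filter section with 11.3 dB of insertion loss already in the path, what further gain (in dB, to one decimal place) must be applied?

30.2 dB

The required make-up gain is the shortfall in the dB sum.
G = -1.8 − (-20.7) + 11.3 = 30.2 dB.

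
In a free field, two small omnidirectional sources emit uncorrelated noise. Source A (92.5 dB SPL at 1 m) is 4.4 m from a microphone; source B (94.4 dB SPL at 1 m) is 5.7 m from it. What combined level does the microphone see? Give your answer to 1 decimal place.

82.5 dB SPL

At the listener: L_A = 92.5 − 20·log₁₀(4.4) = 79.63 dB; L_B = 94.4 − 20·log₁₀(5.7) = 79.28 dB.
Combined: 10·log₁₀(10^(79.63/10)+10^(79.28/10)) = 82.5 dB SPL.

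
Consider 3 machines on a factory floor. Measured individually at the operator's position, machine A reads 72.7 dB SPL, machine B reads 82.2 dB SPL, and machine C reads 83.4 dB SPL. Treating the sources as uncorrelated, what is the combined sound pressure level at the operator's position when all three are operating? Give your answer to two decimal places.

86.06 dB SPL

Incoherent sources sum as intensities:
L_total = 10·log₁₀(10^(72.7/10) + 10^(82.2/10) + 10^(83.4/10)) = 10·log₁₀(403400000) = 86.06 dB SPL.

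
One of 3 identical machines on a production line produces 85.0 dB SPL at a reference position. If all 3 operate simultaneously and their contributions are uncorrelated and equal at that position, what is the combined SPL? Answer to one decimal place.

89.8 dB SPL

3 equal incoherent sources raise the level by 10·log₁₀(3) = 4.77 dB.
L_total = 85.0 + 4.77 = 89.8 dB SPL.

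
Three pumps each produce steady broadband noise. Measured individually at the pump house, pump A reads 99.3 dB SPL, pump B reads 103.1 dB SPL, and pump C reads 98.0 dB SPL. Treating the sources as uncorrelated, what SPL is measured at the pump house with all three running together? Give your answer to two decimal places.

Uncorrelated sources add in intensity (power), not in dB.
L_total = 10·log₁₀(10^(99.3/10) + 10^(103.1/10) + 10^(98.0/10)) = 10·log₁₀(35238000000) = 105.47 dB SPL.

105.47 dB SPL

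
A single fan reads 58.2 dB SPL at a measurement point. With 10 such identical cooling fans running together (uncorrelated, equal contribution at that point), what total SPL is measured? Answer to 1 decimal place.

68.2 dB SPL

10 equal incoherent sources raise the level by 10·log₁₀(10) = 10.00 dB.
L_total = 58.2 + 10.00 = 68.2 dB SPL.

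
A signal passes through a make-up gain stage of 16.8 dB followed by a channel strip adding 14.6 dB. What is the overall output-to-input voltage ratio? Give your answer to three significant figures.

37.2

Net gain = 16.8 + 14.6 = 31.4 dB.
Voltage ratio = 10^(31.4/20) = 37.2.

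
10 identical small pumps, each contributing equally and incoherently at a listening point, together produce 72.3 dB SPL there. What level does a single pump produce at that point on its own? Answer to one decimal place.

62.3 dB SPL

10 equal incoherent sources add 10·log₁₀(10) = 10.00 dB over one source.
L_one = 72.3 − 10.00 = 62.3 dB SPL.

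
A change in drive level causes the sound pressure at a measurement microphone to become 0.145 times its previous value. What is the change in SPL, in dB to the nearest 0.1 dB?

-16.8 dB

Sound pressure is an amplitude quantity: ΔL = 20·log₁₀(p₂/p₁).
20·log₁₀(0.145) = -16.8 dB.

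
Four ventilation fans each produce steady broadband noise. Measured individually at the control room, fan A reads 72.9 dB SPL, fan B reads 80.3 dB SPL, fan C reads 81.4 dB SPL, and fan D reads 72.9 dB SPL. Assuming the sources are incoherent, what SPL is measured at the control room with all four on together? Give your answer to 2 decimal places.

84.54 dB SPL

Incoherent sources sum as intensities:
L_total = 10·log₁₀(10^(72.9/10) + 10^(80.3/10) + 10^(81.4/10) + 10^(72.9/10)) = 10·log₁₀(284200000) = 84.54 dB SPL.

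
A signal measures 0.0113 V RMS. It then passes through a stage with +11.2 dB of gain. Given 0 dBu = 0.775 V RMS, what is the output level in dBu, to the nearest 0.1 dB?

-25.5 dBu

Input level: 20·log₁₀(0.0113/0.775) = -36.72 dBu.
Output: -36.72 + 11.2 = -25.5 dBu.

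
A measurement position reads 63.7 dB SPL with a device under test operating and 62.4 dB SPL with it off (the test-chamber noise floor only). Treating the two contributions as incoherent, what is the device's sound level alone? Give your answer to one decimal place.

Background correction is a power subtraction:
L_src = 10·log₁₀(10^(63.7/10) − 10^(62.4/10)) = 10·log₁₀(606400) = 57.8 dB SPL.

57.8 dB SPL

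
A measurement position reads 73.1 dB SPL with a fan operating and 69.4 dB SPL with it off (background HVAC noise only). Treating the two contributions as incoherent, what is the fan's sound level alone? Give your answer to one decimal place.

Subtract intensities: L_src = 10·log₁₀(10^(L_total/10) − 10^(L_bg/10)).
L_src = 10·log₁₀(10^(73.1/10) − 10^(69.4/10)) = 10·log₁₀(11710000) = 70.7 dB SPL.

70.7 dB SPL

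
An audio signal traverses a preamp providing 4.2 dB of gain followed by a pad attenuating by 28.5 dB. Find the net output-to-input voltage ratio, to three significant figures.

Net gain = 4.2 + (−28.5) = -24.3 dB.
Voltage ratio = 10^(-24.3/20) = 0.0610.

0.0610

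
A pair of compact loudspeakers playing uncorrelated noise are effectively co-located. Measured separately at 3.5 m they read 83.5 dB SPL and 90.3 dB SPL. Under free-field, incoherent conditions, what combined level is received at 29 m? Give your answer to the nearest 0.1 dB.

Combined at 3.5 m: 10·log₁₀(10^(83.5/10)+10^(90.3/10)) = 91.12 dB SPL.
Then apply −20·log₁₀(29/3.5) = -18.37 dB → 72.8 dB SPL.

72.8 dB SPL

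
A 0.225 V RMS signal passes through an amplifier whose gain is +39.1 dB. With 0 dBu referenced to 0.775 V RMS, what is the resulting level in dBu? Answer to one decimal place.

Input level: 20·log₁₀(0.225/0.775) = -10.74 dBu.
Output: -10.74 + 39.1 = +28.4 dBu.

+28.4 dBu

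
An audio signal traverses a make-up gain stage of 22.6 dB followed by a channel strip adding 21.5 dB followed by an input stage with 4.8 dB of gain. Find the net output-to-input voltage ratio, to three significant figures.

279

Net gain = 22.6 + 21.5 + 4.8 = 48.9 dB.
Voltage ratio = 10^(48.9/20) = 279.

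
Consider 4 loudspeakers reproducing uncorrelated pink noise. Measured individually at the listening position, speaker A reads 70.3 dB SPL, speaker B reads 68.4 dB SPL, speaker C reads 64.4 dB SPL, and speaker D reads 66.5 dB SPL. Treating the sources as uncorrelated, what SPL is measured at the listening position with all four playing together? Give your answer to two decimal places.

73.95 dB SPL

Add the sources as powers (linear), then convert back to dB:
L_total = 10·log₁₀(10^(70.3/10) + 10^(68.4/10) + 10^(64.4/10) + 10^(66.5/10)) = 10·log₁₀(24850000) = 73.95 dB SPL.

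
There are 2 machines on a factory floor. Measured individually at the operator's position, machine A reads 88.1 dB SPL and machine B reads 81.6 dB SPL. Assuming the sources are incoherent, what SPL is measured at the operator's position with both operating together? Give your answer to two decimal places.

88.98 dB SPL

Add the sources as powers (linear), then convert back to dB:
L_total = 10·log₁₀(10^(88.1/10) + 10^(81.6/10)) = 10·log₁₀(790200000) = 88.98 dB SPL.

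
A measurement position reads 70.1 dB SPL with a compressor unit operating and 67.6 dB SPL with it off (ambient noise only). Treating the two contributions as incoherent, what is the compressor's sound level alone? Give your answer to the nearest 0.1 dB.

66.5 dB SPL

Subtract intensities: L_src = 10·log₁₀(10^(L_total/10) − 10^(L_bg/10)).
L_src = 10·log₁₀(10^(70.1/10) − 10^(67.6/10)) = 10·log₁₀(4479000) = 66.5 dB SPL.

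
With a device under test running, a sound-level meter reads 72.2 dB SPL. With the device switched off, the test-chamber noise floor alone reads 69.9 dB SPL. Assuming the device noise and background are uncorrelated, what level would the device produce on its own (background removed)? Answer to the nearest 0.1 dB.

Remove the background by subtracting linear intensities:
L_src = 10·log₁₀(10^(72.2/10) − 10^(69.9/10)) = 10·log₁₀(6823000) = 68.3 dB SPL.

68.3 dB SPL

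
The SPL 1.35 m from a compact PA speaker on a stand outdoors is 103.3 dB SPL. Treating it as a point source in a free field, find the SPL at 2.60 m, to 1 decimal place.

97.6 dB SPL

Inverse-square spreading gives ΔL = −20·log₁₀(d₂/d₁).
ΔL = −20·log₁₀(2.60/1.35) = -5.69 dB, so L₂ = 103.3 + (-5.69) = 97.6 dB SPL.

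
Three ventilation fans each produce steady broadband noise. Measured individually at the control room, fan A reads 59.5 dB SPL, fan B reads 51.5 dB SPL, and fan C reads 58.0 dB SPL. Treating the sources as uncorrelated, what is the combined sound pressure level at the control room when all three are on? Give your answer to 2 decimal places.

62.21 dB SPL

Add the sources as powers (linear), then convert back to dB:
L_total = 10·log₁₀(10^(59.5/10) + 10^(51.5/10) + 10^(58.0/10)) = 10·log₁₀(1663000) = 62.21 dB SPL.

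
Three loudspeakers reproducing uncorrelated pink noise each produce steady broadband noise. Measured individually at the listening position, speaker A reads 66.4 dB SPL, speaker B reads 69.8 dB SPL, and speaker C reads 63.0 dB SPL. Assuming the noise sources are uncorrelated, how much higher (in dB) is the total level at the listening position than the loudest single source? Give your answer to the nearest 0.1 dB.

Add the sources as powers (linear), then convert back to dB:
L_total = 10·log₁₀(10^(66.4/10) + 10^(69.8/10) + 10^(63.0/10)) = 72.02 dB SPL.
Excess over the loudest (69.8 dB): 72.02 − 69.8 = 2.2 dB.

2.2 dB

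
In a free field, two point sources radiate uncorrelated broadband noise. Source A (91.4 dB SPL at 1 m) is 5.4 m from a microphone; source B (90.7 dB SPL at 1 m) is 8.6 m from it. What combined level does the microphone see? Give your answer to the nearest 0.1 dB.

78.0 dB SPL

At the listener: L_A = 91.4 − 20·log₁₀(5.4) = 76.75 dB; L_B = 90.7 − 20·log₁₀(8.6) = 72.01 dB.
Combined: 10·log₁₀(10^(76.75/10)+10^(72.01/10)) = 78.0 dB SPL.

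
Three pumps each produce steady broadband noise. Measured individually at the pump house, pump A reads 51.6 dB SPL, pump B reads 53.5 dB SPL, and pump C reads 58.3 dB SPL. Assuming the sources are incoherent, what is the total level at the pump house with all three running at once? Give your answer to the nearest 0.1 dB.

60.2 dB SPL

Incoherent sources sum as intensities:
L_total = 10·log₁₀(10^(51.6/10) + 10^(53.5/10) + 10^(58.3/10)) = 10·log₁₀(1044000) = 60.2 dB SPL.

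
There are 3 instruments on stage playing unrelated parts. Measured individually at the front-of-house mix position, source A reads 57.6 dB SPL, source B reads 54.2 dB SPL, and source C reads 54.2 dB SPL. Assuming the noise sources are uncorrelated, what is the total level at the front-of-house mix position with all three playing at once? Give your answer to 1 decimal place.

Incoherent sources sum as intensities:
L_total = 10·log₁₀(10^(57.6/10) + 10^(54.2/10) + 10^(54.2/10)) = 10·log₁₀(1101000) = 60.4 dB SPL.

60.4 dB SPL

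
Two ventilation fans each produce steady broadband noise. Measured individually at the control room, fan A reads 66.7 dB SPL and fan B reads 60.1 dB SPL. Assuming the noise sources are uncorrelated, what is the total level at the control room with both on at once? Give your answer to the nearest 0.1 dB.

67.6 dB SPL

Add the sources as powers (linear), then convert back to dB:
L_total = 10·log₁₀(10^(66.7/10) + 10^(60.1/10)) = 10·log₁₀(5701000) = 67.6 dB SPL.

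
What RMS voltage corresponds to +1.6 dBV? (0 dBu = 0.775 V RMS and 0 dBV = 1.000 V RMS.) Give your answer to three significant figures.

1.20 V

V = 1.000 V × 10^(+1.6/20).
= 1.000 × 1.202 = 1.20 V.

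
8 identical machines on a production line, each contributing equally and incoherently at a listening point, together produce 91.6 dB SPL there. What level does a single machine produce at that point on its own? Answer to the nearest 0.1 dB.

82.6 dB SPL

8 equal incoherent sources add 10·log₁₀(8) = 9.03 dB over one source.
L_one = 91.6 − 9.03 = 82.6 dB SPL.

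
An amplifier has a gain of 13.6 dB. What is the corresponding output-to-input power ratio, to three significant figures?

Power ratio = 10^(dB/10).
10^(13.6/10) = 10^(1.360) = 22.9.

22.9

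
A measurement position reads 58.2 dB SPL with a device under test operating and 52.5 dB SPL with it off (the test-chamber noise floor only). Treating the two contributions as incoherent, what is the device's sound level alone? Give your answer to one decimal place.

Remove the background by subtracting linear intensities:
L_src = 10·log₁₀(10^(58.2/10) − 10^(52.5/10)) = 10·log₁₀(482900) = 56.8 dB SPL.

56.8 dB SPL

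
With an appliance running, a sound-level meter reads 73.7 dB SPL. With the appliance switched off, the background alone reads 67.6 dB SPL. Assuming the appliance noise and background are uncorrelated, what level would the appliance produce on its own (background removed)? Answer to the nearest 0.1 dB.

Remove the background by subtracting linear intensities:
L_src = 10·log₁₀(10^(73.7/10) − 10^(67.6/10)) = 10·log₁₀(17690000) = 72.5 dB SPL.

72.5 dB SPL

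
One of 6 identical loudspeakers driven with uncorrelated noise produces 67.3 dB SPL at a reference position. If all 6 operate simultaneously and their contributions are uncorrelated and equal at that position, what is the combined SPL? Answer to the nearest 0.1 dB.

75.1 dB SPL

6 equal incoherent sources raise the level by 10·log₁₀(6) = 7.78 dB.
L_total = 67.3 + 7.78 = 75.1 dB SPL.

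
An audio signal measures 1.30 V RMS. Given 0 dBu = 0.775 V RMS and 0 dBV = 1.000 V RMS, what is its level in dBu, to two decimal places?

dBu = 20·log₁₀(V / 0.775 V).
20·log₁₀(1.30/0.775) = +4.49 dBu.

+4.49 dBu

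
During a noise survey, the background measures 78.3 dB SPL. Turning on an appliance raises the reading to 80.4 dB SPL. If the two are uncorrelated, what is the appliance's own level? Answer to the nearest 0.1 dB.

76.2 dB SPL

Subtract intensities: L_src = 10·log₁₀(10^(L_total/10) − 10^(L_bg/10)).
L_src = 10·log₁₀(10^(80.4/10) − 10^(78.3/10)) = 10·log₁₀(42040000) = 76.2 dB SPL.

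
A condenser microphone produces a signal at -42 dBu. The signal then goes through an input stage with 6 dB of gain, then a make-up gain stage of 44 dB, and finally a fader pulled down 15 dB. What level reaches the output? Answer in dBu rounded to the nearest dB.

-7 dBu

In dB, series stages simply add:
-42 + 6 + 44 − 15 = -7 dBu.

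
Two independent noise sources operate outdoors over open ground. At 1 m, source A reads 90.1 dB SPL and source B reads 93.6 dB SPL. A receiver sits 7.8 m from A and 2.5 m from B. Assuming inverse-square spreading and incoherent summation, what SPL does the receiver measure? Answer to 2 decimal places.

85.84 dB SPL

At the listener: L_A = 90.1 − 20·log₁₀(7.8) = 72.258 dB; L_B = 93.6 − 20·log₁₀(2.5) = 85.641 dB.
Combined: 10·log₁₀(10^(72.258/10)+10^(85.641/10)) = 85.84 dB SPL.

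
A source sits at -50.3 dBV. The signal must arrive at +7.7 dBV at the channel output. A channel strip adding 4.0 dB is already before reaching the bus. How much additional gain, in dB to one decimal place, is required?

54.0 dB

The required make-up gain is the shortfall in the dB sum.
G = +7.7 − (-50.3) − 4.0 = 54.0 dB.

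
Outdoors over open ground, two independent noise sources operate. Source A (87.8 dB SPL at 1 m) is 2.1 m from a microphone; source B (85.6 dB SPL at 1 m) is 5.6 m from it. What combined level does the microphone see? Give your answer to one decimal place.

At the listener: L_A = 87.8 − 20·log₁₀(2.1) = 81.36 dB; L_B = 85.6 − 20·log₁₀(5.6) = 70.64 dB.
Combined: 10·log₁₀(10^(81.36/10)+10^(70.64/10)) = 81.7 dB SPL.

81.7 dB SPL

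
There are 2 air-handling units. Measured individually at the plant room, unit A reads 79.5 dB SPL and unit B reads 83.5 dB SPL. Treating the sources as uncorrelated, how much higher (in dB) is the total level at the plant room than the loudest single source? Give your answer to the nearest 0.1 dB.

1.5 dB

Add the sources as powers (linear), then convert back to dB:
L_total = 10·log₁₀(10^(79.5/10) + 10^(83.5/10)) = 84.96 dB SPL.
Excess over the loudest (83.5 dB): 84.96 − 83.5 = 1.5 dB.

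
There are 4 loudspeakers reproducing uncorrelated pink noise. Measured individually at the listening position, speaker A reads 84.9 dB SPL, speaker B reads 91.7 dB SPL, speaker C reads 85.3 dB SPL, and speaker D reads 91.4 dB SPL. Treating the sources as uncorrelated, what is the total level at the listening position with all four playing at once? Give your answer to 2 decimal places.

Add the sources as powers (linear), then convert back to dB:
L_total = 10·log₁₀(10^(84.9/10) + 10^(91.7/10) + 10^(85.3/10) + 10^(91.4/10)) = 10·log₁₀(3507000000) = 95.45 dB SPL.

95.45 dB SPL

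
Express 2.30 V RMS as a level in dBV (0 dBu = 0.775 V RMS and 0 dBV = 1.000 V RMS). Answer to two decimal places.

dBV = 20·log₁₀(V / 1.000 V).
20·log₁₀(2.30/1.000) = +7.23 dBV.

+7.23 dBV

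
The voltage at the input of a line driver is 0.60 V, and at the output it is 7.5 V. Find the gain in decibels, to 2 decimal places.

21.94 dB

Voltage ratio → dB uses the 20·log₁₀ form:
20·log₁₀(7.5/0.60) = 20·log₁₀(12.50) = 21.94 dB.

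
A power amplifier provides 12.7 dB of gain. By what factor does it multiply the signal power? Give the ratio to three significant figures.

18.6

Power ratio = 10^(dB/10).
10^(12.7/10) = 10^(1.270) = 18.6.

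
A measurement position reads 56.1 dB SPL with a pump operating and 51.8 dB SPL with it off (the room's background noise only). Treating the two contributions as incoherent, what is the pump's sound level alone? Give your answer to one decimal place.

Remove the background by subtracting linear intensities:
L_src = 10·log₁₀(10^(56.1/10) − 10^(51.8/10)) = 10·log₁₀(256000) = 54.1 dB SPL.

54.1 dB SPL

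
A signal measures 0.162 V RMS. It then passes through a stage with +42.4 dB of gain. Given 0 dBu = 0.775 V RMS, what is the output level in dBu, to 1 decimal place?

Input level: 20·log₁₀(0.162/0.775) = -13.60 dBu.
Output: -13.60 + 42.4 = +28.8 dBu.

+28.8 dBu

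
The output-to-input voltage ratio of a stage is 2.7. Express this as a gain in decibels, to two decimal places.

Voltage is an amplitude quantity, so gain = 20·log₁₀(V_out/V_in).
20·log₁₀(2.7) = 8.63 dB.

8.63 dB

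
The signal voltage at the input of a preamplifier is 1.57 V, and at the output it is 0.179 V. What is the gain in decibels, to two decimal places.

Voltage is an amplitude quantity, so gain = 20·log₁₀(V_out/V_in).
20·log₁₀(0.179/1.57) = 20·log₁₀(0.1140) = -18.86 dB.

-18.86 dB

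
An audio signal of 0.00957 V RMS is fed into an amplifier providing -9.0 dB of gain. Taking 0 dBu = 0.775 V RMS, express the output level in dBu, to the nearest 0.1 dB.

-47.2 dBu

Input level: 20·log₁₀(0.00957/0.775) = -38.17 dBu.
Output: -38.17 − 9.0 = -47.2 dBu.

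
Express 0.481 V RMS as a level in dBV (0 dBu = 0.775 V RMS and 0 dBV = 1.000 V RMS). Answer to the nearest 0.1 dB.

dBV = 20·log₁₀(V / 1.000 V).
20·log₁₀(0.481/1.000) = -6.4 dBV.

-6.4 dBV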